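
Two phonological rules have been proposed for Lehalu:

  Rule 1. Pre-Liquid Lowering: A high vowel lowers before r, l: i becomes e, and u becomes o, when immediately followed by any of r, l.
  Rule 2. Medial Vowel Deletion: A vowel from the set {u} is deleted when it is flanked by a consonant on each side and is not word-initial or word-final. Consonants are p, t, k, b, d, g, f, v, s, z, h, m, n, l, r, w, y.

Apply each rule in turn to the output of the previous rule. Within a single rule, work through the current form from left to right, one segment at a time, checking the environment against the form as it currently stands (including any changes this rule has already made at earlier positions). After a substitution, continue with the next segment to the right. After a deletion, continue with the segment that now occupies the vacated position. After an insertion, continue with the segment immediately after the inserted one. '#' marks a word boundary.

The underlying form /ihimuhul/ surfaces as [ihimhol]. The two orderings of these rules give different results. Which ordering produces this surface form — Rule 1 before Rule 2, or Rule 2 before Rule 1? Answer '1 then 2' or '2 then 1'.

1 then 2

Order 1 then 2:
  1 Pre-Liquid Lowering: [ihimuhul] → [ihimuhol]
  2 Medial Vowel Deletion: [ihimuhol] → [ihimhol]
  result: [ihimhol]
Order 2 then 1:
  2 Medial Vowel Deletion: [ihimuhul] → [ihimhl]
  1 Pre-Liquid Lowering: no change — [ihimhl]
  result: [ihimhl]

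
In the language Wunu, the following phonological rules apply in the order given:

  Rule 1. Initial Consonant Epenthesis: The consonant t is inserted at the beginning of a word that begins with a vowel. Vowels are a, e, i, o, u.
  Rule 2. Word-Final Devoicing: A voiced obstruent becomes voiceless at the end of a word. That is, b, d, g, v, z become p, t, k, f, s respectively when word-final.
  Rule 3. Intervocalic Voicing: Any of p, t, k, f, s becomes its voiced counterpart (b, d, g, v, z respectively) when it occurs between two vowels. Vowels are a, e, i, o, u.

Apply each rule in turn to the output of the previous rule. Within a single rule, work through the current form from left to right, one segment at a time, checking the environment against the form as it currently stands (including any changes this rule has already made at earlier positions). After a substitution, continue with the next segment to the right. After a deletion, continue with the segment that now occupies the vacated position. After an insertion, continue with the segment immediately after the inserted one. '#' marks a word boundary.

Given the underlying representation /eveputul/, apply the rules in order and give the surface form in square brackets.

[tevebudul]

Rule 1 Initial Consonant Epenthesis: [eveputul] → [teveputul]
Rule 2 Word-Final Devoicing: no change — [teveputul]
Rule 3 Intervocalic Voicing: [teveputul] → [tevebudul]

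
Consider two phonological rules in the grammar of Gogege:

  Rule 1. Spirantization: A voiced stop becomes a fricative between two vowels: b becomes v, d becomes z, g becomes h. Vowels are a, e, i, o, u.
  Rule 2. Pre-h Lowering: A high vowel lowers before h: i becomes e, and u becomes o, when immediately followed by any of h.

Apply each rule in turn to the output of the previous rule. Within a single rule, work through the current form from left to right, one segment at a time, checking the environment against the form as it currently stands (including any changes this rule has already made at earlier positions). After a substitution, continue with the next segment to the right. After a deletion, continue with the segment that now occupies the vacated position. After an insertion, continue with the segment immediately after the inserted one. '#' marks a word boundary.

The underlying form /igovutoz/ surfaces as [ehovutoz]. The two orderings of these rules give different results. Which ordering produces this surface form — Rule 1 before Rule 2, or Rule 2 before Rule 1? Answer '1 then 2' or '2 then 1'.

1 then 2

Order 1 then 2:
  1 Spirantization: [igovutoz] → [ihovutoz]
  2 Pre-h Lowering: [ihovutoz] → [ehovutoz]
  result: [ehovutoz]
Order 2 then 1:
  2 Pre-h Lowering: no change — [igovutoz]
  1 Spirantization: [igovutoz] → [ihovutoz]
  result: [ihovutoz]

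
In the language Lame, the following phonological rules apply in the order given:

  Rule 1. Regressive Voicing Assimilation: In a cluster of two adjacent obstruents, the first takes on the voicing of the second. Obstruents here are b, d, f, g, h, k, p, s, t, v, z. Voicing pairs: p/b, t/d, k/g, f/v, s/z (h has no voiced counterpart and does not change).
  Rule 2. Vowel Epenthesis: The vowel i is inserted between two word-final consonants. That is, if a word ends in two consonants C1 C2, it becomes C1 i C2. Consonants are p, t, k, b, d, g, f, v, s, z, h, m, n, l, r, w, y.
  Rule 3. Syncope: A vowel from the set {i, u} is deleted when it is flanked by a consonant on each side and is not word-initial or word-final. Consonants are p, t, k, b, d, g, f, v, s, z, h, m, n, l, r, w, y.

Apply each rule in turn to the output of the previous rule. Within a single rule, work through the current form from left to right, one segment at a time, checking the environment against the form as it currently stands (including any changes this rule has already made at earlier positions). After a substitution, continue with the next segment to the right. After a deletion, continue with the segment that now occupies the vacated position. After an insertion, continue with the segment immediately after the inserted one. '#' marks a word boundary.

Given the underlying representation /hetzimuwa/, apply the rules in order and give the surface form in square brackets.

[hedzmwa]

Rule 1 Regressive Voicing Assimilation: [hetzimuwa] → [hedzimuwa]
Rule 2 Vowel Epenthesis: no change — [hedzimuwa]
Rule 3 Syncope: [hedzimuwa] → [hedzmwa]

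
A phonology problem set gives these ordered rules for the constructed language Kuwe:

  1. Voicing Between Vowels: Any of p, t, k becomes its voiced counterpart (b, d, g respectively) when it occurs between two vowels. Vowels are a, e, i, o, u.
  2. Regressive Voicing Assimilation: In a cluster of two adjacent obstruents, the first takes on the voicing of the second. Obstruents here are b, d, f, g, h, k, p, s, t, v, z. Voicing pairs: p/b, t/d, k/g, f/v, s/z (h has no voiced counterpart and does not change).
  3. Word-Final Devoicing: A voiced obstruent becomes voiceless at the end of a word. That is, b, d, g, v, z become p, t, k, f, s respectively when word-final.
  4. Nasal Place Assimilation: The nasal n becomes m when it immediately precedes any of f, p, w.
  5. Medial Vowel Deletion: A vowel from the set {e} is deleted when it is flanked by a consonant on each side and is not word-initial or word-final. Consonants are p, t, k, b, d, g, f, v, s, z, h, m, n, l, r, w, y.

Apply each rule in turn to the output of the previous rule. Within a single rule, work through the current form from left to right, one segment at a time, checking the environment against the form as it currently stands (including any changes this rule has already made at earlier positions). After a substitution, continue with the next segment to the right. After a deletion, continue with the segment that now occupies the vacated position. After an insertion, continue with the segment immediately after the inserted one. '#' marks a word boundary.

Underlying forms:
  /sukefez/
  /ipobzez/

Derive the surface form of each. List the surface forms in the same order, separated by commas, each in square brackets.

/sukefez/:
  1 Voicing Between Vowels: [sukefez] → [sugefez]
  2 Regressive Voicing Assimilation: no change — [sugefez]
  3 Word-Final Devoicing: [sugefez] → [sugefes]
  4 Nasal Place Assimilation: no change — [sugefes]
  5 Medial Vowel Deletion: [sugefes] → [sugfs]
/ipobzez/:
  1 Voicing Between Vowels: [ipobzez] → [ibobzez]
  2 Regressive Voicing Assimilation: no change — [ibobzez]
  3 Word-Final Devoicing: [ibobzez] → [ibobzes]
  4 Nasal Place Assimilation: no change — [ibobzes]
  5 Medial Vowel Deletion: [ibobzes] → [ibobzs]

[sugfs], [ibobzs]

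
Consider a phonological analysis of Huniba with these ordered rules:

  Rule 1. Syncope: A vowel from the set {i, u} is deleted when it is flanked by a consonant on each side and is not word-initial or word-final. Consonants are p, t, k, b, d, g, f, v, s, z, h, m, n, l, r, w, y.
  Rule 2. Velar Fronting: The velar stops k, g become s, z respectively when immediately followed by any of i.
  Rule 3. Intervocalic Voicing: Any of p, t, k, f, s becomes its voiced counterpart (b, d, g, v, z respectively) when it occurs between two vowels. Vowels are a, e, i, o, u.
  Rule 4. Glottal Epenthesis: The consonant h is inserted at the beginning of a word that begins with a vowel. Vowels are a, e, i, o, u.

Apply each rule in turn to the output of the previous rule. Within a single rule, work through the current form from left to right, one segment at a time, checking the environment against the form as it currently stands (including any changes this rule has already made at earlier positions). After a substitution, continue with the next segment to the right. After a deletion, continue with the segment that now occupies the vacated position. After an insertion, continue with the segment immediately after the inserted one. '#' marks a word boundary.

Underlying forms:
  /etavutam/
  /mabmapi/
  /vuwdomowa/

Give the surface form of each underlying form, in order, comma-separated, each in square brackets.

/etavutam/:
  Rule 1 Syncope: [etavutam] → [etavtam]
  Rule 2 Velar Fronting: no change — [etavtam]
  Rule 3 Intervocalic Voicing: [etavtam] → [edavtam]
  Rule 4 Glottal Epenthesis: [edavtam] → [hedavtam]
/mabmapi/:
  Rule 1 Syncope: no change — [mabmapi]
  Rule 2 Velar Fronting: no change — [mabmapi]
  Rule 3 Intervocalic Voicing: [mabmapi] → [mabmabi]
  Rule 4 Glottal Epenthesis: no change — [mabmabi]
/vuwdomowa/:
  Rule 1 Syncope: [vuwdomowa] → [vwdomowa]
  Rule 2 Velar Fronting: no change — [vwdomowa]
  Rule 3 Intervocalic Voicing: no change — [vwdomowa]
  Rule 4 Glottal Epenthesis: no change — [vwdomowa]

[hedavtam], [mabmabi], [vwdomowa]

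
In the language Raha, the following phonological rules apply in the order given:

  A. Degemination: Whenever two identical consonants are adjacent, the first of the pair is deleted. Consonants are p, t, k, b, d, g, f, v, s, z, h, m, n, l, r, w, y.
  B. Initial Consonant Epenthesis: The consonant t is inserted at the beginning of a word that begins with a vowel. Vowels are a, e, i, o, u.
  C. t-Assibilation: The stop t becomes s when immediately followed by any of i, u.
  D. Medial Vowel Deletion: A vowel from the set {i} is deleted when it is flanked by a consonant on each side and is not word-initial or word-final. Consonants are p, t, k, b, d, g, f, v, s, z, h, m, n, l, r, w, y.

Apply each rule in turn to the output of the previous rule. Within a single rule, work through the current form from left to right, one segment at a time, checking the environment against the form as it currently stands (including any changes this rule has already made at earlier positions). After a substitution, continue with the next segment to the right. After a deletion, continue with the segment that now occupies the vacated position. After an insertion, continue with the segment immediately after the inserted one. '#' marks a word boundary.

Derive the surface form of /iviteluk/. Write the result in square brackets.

A Degemination: no change — [iviteluk]
B Initial Consonant Epenthesis: [iviteluk] → [tiviteluk]
C t-Assibilation: [tiviteluk] → [siviteluk]
D Medial Vowel Deletion: [siviteluk] → [svteluk]

[svteluk]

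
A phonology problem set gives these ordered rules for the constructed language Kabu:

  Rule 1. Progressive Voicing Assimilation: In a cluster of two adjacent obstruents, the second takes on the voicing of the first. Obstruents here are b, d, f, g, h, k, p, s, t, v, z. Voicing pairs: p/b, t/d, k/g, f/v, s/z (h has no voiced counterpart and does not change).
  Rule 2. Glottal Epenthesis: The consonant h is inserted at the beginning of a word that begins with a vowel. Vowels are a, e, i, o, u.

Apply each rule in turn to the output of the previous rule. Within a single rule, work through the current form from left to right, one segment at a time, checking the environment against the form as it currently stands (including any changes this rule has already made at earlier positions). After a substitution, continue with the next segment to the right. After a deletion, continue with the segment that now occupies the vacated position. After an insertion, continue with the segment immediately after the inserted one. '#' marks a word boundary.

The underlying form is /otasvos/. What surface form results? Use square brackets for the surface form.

[hotasfos]

Rule 1 Progressive Voicing Assimilation: [otasvos] → [otasfos]
Rule 2 Glottal Epenthesis: [otasfos] → [hotasfos]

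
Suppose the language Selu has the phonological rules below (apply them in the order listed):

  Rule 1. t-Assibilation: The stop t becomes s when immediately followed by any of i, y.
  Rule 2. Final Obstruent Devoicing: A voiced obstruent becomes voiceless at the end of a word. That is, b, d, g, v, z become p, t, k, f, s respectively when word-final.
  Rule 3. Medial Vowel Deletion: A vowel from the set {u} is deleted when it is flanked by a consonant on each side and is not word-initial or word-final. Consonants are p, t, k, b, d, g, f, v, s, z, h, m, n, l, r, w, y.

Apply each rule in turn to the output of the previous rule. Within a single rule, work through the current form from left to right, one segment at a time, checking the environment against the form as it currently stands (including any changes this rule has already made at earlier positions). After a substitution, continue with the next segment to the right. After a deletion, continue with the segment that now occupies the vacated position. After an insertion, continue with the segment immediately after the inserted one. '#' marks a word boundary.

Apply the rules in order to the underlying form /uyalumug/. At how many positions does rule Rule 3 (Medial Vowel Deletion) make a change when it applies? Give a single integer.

2

Rule 1 t-Assibilation: no change — [uyalumug]
Rule 2 Final Obstruent Devoicing: [uyalumug] → [uyalumuk]
Rule 3 Medial Vowel Deletion: [uyalumuk] → [uyalmk]
Rule Rule 3 changed 2 position(s).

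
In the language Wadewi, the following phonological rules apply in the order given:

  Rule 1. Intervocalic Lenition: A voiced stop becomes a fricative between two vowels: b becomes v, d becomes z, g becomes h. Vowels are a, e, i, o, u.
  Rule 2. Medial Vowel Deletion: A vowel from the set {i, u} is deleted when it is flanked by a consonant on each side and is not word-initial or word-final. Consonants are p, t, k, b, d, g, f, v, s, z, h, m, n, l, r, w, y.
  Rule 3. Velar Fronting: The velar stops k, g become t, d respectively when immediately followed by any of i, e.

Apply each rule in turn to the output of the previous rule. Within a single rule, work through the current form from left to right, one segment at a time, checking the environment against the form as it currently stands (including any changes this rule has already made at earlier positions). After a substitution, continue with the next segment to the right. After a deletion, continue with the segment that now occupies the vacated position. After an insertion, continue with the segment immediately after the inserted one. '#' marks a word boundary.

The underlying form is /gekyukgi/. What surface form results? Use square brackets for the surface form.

[dekykdi]

Rule 1 Intervocalic Lenition: no change — [gekyukgi]
Rule 2 Medial Vowel Deletion: [gekyukgi] → [gekykgi]
Rule 3 Velar Fronting: [gekykgi] → [dekykdi]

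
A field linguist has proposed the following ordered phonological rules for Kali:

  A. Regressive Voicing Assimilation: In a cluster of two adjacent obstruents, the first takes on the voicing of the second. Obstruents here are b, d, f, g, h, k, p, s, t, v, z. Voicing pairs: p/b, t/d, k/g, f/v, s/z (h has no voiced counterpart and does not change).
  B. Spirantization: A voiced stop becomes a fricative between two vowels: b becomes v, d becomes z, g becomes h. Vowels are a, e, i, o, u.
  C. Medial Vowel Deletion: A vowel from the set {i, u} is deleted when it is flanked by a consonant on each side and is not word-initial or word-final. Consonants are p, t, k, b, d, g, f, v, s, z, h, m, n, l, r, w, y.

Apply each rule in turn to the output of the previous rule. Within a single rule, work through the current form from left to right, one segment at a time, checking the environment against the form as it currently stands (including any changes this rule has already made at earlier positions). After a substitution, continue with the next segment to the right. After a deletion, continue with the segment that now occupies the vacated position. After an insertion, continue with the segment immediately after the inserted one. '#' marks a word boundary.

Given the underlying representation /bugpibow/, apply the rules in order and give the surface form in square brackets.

A Regressive Voicing Assimilation: [bugpibow] → [bukpibow]
B Spirantization: [bukpibow] → [bukpivow]
C Medial Vowel Deletion: [bukpivow] → [bkpvow]

[bkpvow]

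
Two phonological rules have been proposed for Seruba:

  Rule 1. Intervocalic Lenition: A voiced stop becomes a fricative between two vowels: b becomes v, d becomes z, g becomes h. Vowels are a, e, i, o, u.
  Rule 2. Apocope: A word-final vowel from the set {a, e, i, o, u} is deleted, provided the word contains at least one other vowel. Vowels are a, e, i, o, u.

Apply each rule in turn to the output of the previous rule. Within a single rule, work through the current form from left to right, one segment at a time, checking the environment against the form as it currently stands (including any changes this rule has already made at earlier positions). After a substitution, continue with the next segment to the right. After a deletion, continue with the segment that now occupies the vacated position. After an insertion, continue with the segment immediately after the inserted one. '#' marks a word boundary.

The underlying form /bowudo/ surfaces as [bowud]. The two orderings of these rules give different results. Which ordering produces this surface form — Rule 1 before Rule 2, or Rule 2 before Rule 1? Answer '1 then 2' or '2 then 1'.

2 then 1

Order 1 then 2:
  1 Intervocalic Lenition: [bowudo] → [bowuzo]
  2 Apocope: [bowuzo] → [bowuz]
  result: [bowuz]
Order 2 then 1:
  2 Apocope: [bowudo] → [bowud]
  1 Intervocalic Lenition: no change — [bowud]
  result: [bowud]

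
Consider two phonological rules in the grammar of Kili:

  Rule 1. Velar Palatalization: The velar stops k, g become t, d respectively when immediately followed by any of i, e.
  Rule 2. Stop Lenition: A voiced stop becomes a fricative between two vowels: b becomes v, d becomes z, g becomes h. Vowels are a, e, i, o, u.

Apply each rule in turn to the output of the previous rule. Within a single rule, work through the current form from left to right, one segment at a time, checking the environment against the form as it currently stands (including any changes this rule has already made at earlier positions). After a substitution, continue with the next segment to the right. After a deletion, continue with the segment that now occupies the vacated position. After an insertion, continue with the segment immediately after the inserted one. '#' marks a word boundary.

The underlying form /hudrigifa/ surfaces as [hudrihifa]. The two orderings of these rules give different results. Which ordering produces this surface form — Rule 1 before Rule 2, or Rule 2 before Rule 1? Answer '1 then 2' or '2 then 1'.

2 then 1

Order 1 then 2:
  1 Velar Palatalization: [hudrigifa] → [hudridifa]
  2 Stop Lenition: [hudridifa] → [hudrizifa]
  result: [hudrizifa]
Order 2 then 1:
  2 Stop Lenition: [hudrigifa] → [hudrihifa]
  1 Velar Palatalization: no change — [hudrihifa]
  result: [hudrihifa]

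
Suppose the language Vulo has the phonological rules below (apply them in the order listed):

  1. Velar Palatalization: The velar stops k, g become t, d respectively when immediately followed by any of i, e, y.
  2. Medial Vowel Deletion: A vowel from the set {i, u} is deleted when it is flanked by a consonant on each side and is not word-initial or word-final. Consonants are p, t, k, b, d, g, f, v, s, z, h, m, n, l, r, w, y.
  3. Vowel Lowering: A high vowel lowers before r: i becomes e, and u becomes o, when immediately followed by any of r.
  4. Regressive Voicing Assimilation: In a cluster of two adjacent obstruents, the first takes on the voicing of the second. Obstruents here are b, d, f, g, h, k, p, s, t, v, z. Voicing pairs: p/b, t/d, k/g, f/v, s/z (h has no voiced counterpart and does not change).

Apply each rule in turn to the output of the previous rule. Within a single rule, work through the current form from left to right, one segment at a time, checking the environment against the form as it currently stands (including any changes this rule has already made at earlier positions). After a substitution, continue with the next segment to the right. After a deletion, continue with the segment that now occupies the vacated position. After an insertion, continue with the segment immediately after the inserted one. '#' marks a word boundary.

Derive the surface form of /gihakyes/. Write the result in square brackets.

1 Velar Palatalization: [gihakyes] → [dihatyes]
2 Medial Vowel Deletion: [dihatyes] → [dhatyes]
3 Vowel Lowering: no change — [dhatyes]
4 Regressive Voicing Assimilation: [dhatyes] → [thatyes]

[thatyes]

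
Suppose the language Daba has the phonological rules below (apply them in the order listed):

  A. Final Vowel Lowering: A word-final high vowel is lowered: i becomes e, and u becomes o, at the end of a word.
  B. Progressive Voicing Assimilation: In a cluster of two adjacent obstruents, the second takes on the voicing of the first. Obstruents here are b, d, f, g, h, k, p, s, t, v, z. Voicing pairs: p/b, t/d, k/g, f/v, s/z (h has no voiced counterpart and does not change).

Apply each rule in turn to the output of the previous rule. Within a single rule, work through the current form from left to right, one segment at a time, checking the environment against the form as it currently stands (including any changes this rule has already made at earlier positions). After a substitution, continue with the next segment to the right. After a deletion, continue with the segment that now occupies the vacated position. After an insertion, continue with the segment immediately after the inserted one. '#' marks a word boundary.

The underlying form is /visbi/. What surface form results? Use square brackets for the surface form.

A Final Vowel Lowering: [visbi] → [visbe]
B Progressive Voicing Assimilation: [visbe] → [vispe]

[vispe]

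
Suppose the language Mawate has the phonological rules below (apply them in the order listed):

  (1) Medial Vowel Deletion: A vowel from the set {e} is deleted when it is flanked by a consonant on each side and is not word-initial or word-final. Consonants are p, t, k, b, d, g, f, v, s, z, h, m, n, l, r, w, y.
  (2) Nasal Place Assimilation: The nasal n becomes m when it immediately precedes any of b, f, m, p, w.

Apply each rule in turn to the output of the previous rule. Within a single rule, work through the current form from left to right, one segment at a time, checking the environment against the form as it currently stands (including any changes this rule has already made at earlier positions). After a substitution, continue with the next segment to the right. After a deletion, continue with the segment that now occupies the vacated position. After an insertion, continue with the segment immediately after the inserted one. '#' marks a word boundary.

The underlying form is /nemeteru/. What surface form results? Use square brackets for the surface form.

[mmtru]

(1) Medial Vowel Deletion: [nemeteru] → [nmtru]
(2) Nasal Place Assimilation: [nmtru] → [mmtru]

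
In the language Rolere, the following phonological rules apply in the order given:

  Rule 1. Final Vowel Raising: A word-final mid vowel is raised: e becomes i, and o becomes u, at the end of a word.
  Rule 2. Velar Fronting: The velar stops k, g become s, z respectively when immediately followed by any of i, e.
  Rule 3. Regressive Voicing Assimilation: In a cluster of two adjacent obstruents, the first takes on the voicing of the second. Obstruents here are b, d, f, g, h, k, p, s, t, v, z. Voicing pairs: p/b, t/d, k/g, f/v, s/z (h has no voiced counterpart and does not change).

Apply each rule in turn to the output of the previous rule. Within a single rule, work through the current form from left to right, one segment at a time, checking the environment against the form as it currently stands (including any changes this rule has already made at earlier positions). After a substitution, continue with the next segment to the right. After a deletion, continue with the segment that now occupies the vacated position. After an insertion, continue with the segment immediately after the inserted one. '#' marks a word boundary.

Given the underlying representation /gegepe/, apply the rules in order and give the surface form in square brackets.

[zezepi]

Rule 1 Final Vowel Raising: [gegepe] → [gegepi]
Rule 2 Velar Fronting: [gegepi] → [zezepi]
Rule 3 Regressive Voicing Assimilation: no change — [zezepi]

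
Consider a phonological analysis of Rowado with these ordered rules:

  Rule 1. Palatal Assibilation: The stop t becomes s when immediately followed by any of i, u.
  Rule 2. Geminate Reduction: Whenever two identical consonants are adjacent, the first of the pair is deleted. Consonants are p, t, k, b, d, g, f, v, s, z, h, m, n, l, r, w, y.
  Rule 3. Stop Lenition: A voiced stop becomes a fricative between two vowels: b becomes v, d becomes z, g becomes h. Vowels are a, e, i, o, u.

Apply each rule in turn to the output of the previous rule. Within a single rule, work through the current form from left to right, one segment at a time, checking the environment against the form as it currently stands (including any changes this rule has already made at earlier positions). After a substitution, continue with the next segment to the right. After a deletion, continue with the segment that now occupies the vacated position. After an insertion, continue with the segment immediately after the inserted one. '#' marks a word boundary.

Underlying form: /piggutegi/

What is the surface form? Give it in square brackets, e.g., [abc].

Rule 1 Palatal Assibilation: no change — [piggutegi]
Rule 2 Geminate Reduction: [piggutegi] → [pigutegi]
Rule 3 Stop Lenition: [pigutegi] → [pihutehi]

[pihutehi]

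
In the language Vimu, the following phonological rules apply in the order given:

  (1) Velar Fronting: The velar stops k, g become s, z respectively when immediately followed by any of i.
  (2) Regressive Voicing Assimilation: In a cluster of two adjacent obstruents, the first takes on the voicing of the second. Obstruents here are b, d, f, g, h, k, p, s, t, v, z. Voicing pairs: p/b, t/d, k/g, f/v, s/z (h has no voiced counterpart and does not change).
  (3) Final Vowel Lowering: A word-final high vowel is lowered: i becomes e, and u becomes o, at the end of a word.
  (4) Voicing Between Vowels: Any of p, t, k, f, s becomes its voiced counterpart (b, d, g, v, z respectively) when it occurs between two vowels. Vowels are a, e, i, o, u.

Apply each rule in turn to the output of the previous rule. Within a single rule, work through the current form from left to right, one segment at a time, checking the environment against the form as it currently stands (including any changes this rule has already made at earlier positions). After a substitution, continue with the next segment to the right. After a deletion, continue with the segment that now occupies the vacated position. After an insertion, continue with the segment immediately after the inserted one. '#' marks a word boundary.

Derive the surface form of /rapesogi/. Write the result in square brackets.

[rabezoze]

(1) Velar Fronting: [rapesogi] → [rapesozi]
(2) Regressive Voicing Assimilation: no change — [rapesozi]
(3) Final Vowel Lowering: [rapesozi] → [rapesoze]
(4) Voicing Between Vowels: [rapesoze] → [rabezoze]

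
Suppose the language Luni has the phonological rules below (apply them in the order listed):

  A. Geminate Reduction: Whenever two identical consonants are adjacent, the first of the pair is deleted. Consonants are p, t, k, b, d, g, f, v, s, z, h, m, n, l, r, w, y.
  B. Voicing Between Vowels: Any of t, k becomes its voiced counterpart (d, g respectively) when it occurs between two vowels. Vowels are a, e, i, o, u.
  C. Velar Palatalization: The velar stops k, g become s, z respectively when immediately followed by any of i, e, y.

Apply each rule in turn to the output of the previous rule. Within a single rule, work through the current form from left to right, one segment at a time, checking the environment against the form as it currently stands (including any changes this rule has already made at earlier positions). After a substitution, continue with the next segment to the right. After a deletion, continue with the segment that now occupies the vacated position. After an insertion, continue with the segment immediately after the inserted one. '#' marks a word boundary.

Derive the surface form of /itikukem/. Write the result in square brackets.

[idiguzem]

A Geminate Reduction: no change — [itikukem]
B Voicing Between Vowels: [itikukem] → [idigugem]
C Velar Palatalization: [idigugem] → [idiguzem]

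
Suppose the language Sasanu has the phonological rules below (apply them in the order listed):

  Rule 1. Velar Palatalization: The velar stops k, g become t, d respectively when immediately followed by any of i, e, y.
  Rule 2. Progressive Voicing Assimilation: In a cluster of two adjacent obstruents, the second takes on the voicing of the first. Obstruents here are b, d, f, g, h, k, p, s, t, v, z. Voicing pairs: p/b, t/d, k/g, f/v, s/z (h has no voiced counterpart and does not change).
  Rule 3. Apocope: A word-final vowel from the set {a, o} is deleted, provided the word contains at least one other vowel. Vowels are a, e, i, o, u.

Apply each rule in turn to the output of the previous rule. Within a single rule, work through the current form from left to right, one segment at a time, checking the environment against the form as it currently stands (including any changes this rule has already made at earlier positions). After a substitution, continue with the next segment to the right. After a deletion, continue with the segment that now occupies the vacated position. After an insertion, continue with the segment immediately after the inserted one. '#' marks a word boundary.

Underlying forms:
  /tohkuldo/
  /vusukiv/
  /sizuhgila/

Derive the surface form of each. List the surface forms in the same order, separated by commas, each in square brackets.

/tohkuldo/:
  Rule 1 Velar Palatalization: no change — [tohkuldo]
  Rule 2 Progressive Voicing Assimilation: no change — [tohkuldo]
  Rule 3 Apocope: [tohkuldo] → [tohkuld]
/vusukiv/:
  Rule 1 Velar Palatalization: [vusukiv] → [vusutiv]
  Rule 2 Progressive Voicing Assimilation: no change — [vusutiv]
  Rule 3 Apocope: no change — [vusutiv]
/sizuhgila/:
  Rule 1 Velar Palatalization: [sizuhgila] → [sizuhdila]
  Rule 2 Progressive Voicing Assimilation: [sizuhdila] → [sizuhtila]
  Rule 3 Apocope: [sizuhtila] → [sizuhtil]

[tohkuld], [vusutiv], [sizuhtil]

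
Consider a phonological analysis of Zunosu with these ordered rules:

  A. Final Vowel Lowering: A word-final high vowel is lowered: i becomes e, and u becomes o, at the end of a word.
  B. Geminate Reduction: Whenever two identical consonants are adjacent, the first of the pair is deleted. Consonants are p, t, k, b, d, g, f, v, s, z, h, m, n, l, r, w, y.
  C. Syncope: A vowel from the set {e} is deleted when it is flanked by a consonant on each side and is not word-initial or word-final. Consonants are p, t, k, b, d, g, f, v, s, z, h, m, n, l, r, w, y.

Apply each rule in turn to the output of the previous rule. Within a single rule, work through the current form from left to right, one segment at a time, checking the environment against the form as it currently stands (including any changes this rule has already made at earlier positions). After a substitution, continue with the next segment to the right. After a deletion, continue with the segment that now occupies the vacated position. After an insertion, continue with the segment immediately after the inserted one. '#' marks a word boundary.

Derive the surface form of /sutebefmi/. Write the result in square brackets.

[sutbfme]

A Final Vowel Lowering: [sutebefmi] → [sutebefme]
B Geminate Reduction: no change — [sutebefme]
C Syncope: [sutebefme] → [sutbfme]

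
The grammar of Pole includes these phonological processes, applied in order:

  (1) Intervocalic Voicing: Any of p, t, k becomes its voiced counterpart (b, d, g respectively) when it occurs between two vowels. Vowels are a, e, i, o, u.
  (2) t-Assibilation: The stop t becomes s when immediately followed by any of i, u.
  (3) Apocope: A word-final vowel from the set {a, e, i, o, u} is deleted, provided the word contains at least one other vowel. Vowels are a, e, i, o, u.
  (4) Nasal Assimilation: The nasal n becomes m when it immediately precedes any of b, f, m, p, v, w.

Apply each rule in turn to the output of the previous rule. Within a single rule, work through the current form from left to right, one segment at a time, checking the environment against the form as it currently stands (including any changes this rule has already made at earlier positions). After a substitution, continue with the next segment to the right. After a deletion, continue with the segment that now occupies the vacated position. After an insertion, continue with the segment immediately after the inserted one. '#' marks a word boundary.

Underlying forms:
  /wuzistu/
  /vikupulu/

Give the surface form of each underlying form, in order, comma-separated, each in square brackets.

/wuzistu/:
  (1) Intervocalic Voicing: no change — [wuzistu]
  (2) t-Assibilation: [wuzistu] → [wuzissu]
  (3) Apocope: [wuzissu] → [wuziss]
  (4) Nasal Assimilation: no change — [wuziss]
/vikupulu/:
  (1) Intervocalic Voicing: [vikupulu] → [vigubulu]
  (2) t-Assibilation: no change — [vigubulu]
  (3) Apocope: [vigubulu] → [vigubul]
  (4) Nasal Assimilation: no change — [vigubul]

[wuziss], [vigubul]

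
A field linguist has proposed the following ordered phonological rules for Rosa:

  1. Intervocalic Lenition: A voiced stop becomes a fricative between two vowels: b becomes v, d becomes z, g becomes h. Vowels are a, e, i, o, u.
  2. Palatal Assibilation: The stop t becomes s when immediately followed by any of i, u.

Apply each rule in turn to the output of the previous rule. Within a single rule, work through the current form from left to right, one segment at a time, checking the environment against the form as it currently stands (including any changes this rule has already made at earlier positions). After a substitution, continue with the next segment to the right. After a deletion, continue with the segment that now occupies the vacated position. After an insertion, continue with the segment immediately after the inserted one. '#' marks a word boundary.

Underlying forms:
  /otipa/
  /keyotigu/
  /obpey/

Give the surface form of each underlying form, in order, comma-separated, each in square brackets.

[osipa], [keyosihu], [obpey]

/otipa/:
  1 Intervocalic Lenition: no change — [otipa]
  2 Palatal Assibilation: [otipa] → [osipa]
/keyotigu/:
  1 Intervocalic Lenition: [keyotigu] → [keyotihu]
  2 Palatal Assibilation: [keyotihu] → [keyosihu]
/obpey/:
  1 Intervocalic Lenition: no change — [obpey]
  2 Palatal Assibilation: no change — [obpey]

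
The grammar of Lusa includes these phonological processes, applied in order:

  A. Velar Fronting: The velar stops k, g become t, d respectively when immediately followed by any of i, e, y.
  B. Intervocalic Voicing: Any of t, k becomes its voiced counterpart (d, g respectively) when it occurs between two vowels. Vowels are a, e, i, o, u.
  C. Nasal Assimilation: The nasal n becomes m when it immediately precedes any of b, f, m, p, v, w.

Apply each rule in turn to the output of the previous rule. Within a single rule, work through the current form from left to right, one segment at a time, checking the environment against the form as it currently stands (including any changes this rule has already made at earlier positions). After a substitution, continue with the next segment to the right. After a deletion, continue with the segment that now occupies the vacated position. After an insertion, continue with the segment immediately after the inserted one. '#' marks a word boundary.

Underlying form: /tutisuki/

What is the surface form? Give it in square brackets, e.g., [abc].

[tudisudi]

A Velar Fronting: [tutisuki] → [tutisuti]
B Intervocalic Voicing: [tutisuti] → [tudisudi]
C Nasal Assimilation: no change — [tudisudi]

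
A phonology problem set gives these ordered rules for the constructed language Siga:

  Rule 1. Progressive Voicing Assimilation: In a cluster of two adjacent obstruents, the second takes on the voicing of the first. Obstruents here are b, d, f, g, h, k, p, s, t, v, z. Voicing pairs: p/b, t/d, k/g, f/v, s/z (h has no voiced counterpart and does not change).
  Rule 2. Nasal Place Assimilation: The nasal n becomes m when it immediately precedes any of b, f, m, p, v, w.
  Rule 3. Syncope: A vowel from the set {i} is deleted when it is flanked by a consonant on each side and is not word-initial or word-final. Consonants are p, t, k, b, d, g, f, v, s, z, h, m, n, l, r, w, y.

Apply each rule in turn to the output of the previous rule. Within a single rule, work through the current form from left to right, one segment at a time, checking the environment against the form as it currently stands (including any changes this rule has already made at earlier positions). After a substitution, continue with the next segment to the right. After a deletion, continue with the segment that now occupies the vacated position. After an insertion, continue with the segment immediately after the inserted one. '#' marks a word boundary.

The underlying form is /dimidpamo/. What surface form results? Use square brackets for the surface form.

[dmdbamo]

Rule 1 Progressive Voicing Assimilation: [dimidpamo] → [dimidbamo]
Rule 2 Nasal Place Assimilation: no change — [dimidbamo]
Rule 3 Syncope: [dimidbamo] → [dmdbamo]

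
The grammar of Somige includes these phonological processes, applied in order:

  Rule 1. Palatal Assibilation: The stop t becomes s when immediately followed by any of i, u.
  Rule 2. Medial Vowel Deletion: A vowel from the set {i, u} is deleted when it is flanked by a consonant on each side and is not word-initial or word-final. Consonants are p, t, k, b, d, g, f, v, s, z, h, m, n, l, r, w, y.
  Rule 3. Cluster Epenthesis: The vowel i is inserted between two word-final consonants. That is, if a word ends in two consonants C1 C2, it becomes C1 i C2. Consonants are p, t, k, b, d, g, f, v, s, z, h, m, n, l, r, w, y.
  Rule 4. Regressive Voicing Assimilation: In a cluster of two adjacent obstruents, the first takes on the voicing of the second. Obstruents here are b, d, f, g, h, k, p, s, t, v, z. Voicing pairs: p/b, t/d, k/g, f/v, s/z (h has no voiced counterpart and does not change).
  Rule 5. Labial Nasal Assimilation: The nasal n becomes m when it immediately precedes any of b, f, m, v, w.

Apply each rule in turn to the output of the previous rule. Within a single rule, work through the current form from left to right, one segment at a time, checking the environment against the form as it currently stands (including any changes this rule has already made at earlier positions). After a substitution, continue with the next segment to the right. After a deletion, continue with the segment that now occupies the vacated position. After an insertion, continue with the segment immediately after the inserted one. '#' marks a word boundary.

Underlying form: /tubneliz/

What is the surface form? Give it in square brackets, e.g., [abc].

Rule 1 Palatal Assibilation: [tubneliz] → [subneliz]
Rule 2 Medial Vowel Deletion: [subneliz] → [sbnelz]
Rule 3 Cluster Epenthesis: [sbnelz] → [sbneliz]
Rule 4 Regressive Voicing Assimilation: [sbneliz] → [zbneliz]
Rule 5 Labial Nasal Assimilation: no change — [zbneliz]

[zbneliz]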